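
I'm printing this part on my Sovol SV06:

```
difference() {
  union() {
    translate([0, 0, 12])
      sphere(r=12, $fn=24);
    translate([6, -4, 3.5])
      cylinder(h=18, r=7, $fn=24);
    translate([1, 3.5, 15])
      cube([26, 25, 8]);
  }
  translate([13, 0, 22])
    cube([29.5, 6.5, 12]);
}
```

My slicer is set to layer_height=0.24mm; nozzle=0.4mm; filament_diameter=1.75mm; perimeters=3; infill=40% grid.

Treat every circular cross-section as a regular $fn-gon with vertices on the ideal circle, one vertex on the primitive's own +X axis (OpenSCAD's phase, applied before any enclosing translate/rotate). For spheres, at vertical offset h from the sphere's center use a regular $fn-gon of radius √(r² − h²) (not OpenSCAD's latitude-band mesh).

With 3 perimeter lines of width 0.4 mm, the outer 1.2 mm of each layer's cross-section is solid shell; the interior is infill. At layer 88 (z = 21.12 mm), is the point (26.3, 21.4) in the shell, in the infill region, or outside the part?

shell

At z = 21.12 mm: the sphere: section is a regular 24-gon, circumradius = √(r²−h²) = √(12²−9.12²) = 7.799; the r=7 cylinder at (6, -4) gives a regular 24-gon of circumradius 7 (constant along its height); the 26×25 cube at (1, 3.5) contributes its full rectangle; Merging all regions: the regions partially overlap (shared area 84.95 mm²), so overlapping operands fuse into one piece — 1 connected region; the cube at (13, 0) is not intersected at this z (z outside [22, 34]); After the difference (first − rest): none of the subtracted shapes is present at this height, so the result so far is unchanged — 1 connected region. Overall, the cross-section is a single solid region. The nearest boundary edge runs (27.00, 28.50)→(27.00, 3.50); distance from the point to it = 0.70 mm. The point is inside the cross-section, 0.70 mm from the nearest boundary — within the 1.2 mm shell band (3 × 0.4).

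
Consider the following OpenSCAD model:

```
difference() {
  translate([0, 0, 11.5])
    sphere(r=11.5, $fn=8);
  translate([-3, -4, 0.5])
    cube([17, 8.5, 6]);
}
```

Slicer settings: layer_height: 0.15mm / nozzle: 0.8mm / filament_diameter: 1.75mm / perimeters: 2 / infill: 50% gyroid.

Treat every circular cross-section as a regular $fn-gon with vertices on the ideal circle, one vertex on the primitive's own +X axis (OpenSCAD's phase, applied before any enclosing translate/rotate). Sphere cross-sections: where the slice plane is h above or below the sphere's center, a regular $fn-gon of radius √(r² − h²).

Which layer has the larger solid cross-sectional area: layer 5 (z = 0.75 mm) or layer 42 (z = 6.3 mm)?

layer 42 (z = 6.3 mm)

Layer 5 (z = 0.75): the r=11.5 sphere contributes a regular 8-gon of circumradius √(11.5²−10.75²) = 4.085 (area = (8/2)·4.085²·sin(360°/8) = 47.20 mm²); the cube at (-3, -4) (footprint 17×8.5) is included at this height (area 144.50 mm²); Taking the first minus the rest: starting from the r=11.5 sphere (47.20 mm²), the 17×8.5 cube at (-3, -4) partially overlaps it — only the 44.34 mm² overlap (of its 144.50 mm²) is removed, clipping the outline — area = 2.86 mm². So its area = 2.86 mm². Layer 42 (z = 6.3): the r=11.5 sphere contributes a regular 8-gon of circumradius √(11.5²−5.2²) = 10.257 (area = (8/2)·10.257²·sin(360°/8) = 297.58 mm²); the 17×8.5 cube at (-3, -4) contributes its full rectangle (area 144.50 mm²); Subtracting the remaining from the first: starting from the r=11.5 sphere (297.58 mm²), the 17×8.5 cube at (-3, -4) partially overlaps it — only the 105.18 mm² overlap (of its 144.50 mm²) is removed, clipping the outline — area = 192.40 mm². So its area = 192.40 mm². Layer 42 is larger (192.40 vs 2.86 mm²).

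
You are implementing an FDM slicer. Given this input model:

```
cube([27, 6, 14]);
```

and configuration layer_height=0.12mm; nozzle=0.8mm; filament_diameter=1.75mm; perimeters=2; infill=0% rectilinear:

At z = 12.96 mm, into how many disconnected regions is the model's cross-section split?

At z = 12.96 mm: the 27×6 cube contributes its full rectangle. The result has 1 disconnected region.

1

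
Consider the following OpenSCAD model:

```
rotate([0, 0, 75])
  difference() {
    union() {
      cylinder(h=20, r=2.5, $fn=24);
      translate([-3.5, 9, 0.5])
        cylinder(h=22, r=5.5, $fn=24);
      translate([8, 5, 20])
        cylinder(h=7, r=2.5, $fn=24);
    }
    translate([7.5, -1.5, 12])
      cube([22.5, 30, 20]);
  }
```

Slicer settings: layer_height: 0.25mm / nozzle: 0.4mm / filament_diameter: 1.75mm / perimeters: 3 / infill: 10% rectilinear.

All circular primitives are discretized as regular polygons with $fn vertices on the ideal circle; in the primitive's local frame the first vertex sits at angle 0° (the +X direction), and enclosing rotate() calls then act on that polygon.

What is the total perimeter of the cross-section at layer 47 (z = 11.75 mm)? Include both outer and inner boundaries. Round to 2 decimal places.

At z = 11.75 mm: the r=2.5 cylinder contributes a regular 24-gon of circumradius 2.5 (perimeter = 2·24·2.500·sin(180°/24) = 15.66 mm); the cylinder at (-3.5, 9): section is a regular 24-gon, circumradius r=5.5 (perimeter = 2·24·5.500·sin(180°/24) = 34.46 mm); the cylinder at (8, 5) is not intersected at this z (z outside [20, 27]); Combining (union): the 2 present regions are separate (no shared area or edge), so areas and boundary lengths simply add and each stays a separate island — boundary = 50.12 mm; the cube at (7.5, -1.5) does not reach this height (z outside [12, 32]); Subtracting the remaining from the first: none of the subtracted shapes is present at this height, so the result so far is unchanged — boundary = 50.12 mm; (rotated 75° about Z; rotation is an isometry so areas/perimeters/island counts are preserved). Overall, the cross-section has 2 separate islands. Total boundary length (outer) = 50.12 mm.

50.12 mm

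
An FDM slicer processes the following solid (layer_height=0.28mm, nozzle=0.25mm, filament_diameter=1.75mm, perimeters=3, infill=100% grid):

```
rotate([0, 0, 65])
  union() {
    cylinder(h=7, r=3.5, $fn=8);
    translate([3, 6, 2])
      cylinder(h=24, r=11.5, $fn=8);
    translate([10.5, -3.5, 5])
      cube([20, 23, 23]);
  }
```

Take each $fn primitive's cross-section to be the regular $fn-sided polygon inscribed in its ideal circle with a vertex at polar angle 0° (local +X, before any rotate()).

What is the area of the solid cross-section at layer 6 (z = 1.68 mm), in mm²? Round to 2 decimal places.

At z = 1.68 mm: the cylinder: section is a regular 8-gon, circumradius r=3.5 (area = (8/2)·3.500²·sin(360°/8) = 34.65 mm²); the cylinder at (3, 6) is absent (z outside [2, 26]); the cube at (10.5, -3.5) is not intersected at this z (z outside [5, 28]); Taking the union: only the r=3.5 cylinder is present, so the union is just that shape — area = 34.65 mm²; (rotated 65° about Z; rotation is an isometry so areas/perimeters/island counts are preserved). Overall, the cross-section is a single solid region. Net area = 34.65 mm².

34.65 mm²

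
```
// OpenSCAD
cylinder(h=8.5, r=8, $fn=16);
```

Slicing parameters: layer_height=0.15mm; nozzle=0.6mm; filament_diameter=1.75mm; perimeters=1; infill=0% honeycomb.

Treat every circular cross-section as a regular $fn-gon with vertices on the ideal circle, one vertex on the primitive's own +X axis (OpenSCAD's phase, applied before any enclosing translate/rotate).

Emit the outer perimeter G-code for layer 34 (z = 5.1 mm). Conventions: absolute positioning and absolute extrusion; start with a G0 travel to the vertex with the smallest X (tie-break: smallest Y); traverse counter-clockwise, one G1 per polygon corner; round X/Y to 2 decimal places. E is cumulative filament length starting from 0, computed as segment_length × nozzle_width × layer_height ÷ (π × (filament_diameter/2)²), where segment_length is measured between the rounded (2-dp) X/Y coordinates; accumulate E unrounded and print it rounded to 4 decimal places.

At z = 5.1 mm: the cylinder: section is a regular 16-gon, circumradius r=8. The outline is a single polygon with 16 vertices. Extrusion per mm of travel: 0.6 × 0.15 / (π × 0.875²) = 0.037418. Accumulating E over each segment gives final E = 1.8688.

G0 X-8.00 Y0.00 Z5.10
G1 X-7.39 Y-3.06 E0.1168
G1 X-5.66 Y-5.66 E0.2336
G1 X-3.06 Y-7.39 E0.3505
G1 X0.00 Y-8.00 E0.4672
G1 X3.06 Y-7.39 E0.5840
G1 X5.66 Y-5.66 E0.7008
G1 X7.39 Y-3.06 E0.8177
G1 X8.00 Y0.00 E0.9344
G1 X7.39 Y3.06 E1.0512
G1 X5.66 Y5.66 E1.1680
G1 X3.06 Y7.39 E1.2849
G1 X0.00 Y8.00 E1.4016
G1 X-3.06 Y7.39 E1.5184
G1 X-5.66 Y5.66 E1.6352
G1 X-7.39 Y3.06 E1.7521
G1 X-8.00 Y0.00 E1.8688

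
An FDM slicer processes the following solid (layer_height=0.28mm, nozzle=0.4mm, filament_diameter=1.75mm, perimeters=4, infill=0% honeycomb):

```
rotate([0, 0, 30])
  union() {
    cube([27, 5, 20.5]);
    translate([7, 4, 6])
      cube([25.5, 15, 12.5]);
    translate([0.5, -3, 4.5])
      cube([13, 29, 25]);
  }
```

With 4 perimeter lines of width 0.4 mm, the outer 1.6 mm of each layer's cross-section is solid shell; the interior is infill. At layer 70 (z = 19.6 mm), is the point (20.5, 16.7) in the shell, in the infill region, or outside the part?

At z = 19.6 mm: the 27×5 cube contributes its full rectangle; the cube at (7, 4) does not reach this height (z outside [6, 18.5]); the cube at (0.5, -3) is present — its section is the full 13×29 rectangle; Merging all regions: the regions partially overlap (shared area 65.00 mm²), so overlapping operands fuse into one piece — 1 connected region; (whole slice rotated 30° about Z — lengths, areas and connectivity unchanged). Overall, the cross-section is a single solid region. Undo the 30° rotation: the query point maps to (26.104, 4.213) in the un-rotated model frame. The nearest boundary edge runs (13.50, 5.00)→(27.00, 5.00); distance from the point to it = 0.79 mm. The point is inside the cross-section, 0.79 mm from the nearest boundary — within the 1.6 mm shell band (4 × 0.4).

shell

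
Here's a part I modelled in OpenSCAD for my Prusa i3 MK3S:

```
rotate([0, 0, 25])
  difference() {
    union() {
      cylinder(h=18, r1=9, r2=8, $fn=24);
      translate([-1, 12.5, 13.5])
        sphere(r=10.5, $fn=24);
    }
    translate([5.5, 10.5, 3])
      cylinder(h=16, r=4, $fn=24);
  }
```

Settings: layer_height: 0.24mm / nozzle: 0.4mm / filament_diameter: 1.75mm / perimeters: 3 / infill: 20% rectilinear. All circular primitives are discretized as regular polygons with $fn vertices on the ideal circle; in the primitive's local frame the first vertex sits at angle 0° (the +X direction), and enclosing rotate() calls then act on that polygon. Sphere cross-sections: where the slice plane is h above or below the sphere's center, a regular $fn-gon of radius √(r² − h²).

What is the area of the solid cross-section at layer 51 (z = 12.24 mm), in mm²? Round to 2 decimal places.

446.43 mm²

At z = 12.24 mm: the cone: at t=0.680 of its height the radius interpolates to r₁+(r₂−r₁)t = 8.320, giving a regular 24-gon of that circumradius (area = (24/2)·8.320²·sin(360°/24) = 214.99 mm²); the r=10.5 sphere at (-1, 12.5) contributes a regular 24-gon of circumradius √(10.5²−1.26²) = 10.424 (area = (24/2)·10.424²·sin(360°/24) = 337.49 mm²); Merging all regions: the regions partially overlap — summed areas 552.48 mm² minus the doubly-counted overlap 57.60 mm² gives 494.88 mm² — area = 494.88 mm²; the r=4 cylinder at (5.5, 10.5) gives a regular 24-gon of circumradius 4 (constant along its height) (area = (24/2)·4.000²·sin(360°/24) = 49.69 mm²); Subtracting the remaining from the first: starting from the result so far (494.88 mm²), the r=4 cylinder at (5.5, 10.5) partially overlaps it — only the 48.44 mm² overlap (of its 49.69 mm²) is removed, clipping the outline — area = 446.43 mm²; (rotated 25° about Z; rotation is an isometry so areas/perimeters/island counts are preserved). Overall, the cross-section is a single solid region. Net area = 446.43 mm².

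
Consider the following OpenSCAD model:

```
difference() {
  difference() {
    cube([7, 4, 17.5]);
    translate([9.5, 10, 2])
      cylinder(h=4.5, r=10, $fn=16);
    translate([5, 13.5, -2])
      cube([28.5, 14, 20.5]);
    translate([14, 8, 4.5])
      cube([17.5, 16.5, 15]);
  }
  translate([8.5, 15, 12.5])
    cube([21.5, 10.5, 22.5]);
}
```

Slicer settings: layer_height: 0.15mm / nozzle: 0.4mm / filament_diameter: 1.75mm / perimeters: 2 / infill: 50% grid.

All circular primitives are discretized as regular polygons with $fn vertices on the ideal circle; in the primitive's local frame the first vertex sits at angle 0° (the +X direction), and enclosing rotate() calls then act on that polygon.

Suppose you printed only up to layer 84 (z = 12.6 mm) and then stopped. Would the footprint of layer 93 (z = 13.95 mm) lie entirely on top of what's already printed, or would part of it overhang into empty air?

entirely on top

Compare the two slices. At z = 12.6: the 7×4 cube contributes its full rectangle (area 28.00 mm²); the cylinder at (9.5, 10) does not reach this height (z outside [2, 6.5]); the cube at (5, 13.5) is present — its section is the full 28.5×14 rectangle (area 399.00 mm²); the 17.5×16.5 cube at (14, 8) contributes its full rectangle (area 288.75 mm²); After the difference (first − rest): starting from the 7×4 cube (28.00 mm²), the 28.5×14 cube at (5, 13.5) misses the remaining region (no effect); the 17.5×16.5 cube at (14, 8) misses the remaining region (no effect) — area = 28.00 mm²; the cube at (8.5, 15) is present — its section is the full 21.5×10.5 rectangle (area 225.75 mm²); Taking the first minus the rest: starting from that combined region (28.00 mm²), the 21.5×10.5 cube at (8.5, 15) misses the remaining region (no effect) — area = 28.00 mm². At z = 13.95: the 7×4 cube contributes its full rectangle (area 28.00 mm²); the cylinder at (9.5, 10) is absent (z outside [2, 6.5]); the 28.5×14 cube at (5, 13.5) contributes its full rectangle (area 399.00 mm²); the cube at (14, 8) (footprint 17.5×16.5) is included at this height (area 288.75 mm²); After the difference (first − rest): starting from the 7×4 cube (28.00 mm²), the 28.5×14 cube at (5, 13.5) misses the remaining region (no effect); the 17.5×16.5 cube at (14, 8) misses the remaining region (no effect) — area = 28.00 mm²; the cube at (8.5, 15) is present — its section is the full 21.5×10.5 rectangle (area 225.75 mm²); Taking the first minus the rest: starting from that combined region (28.00 mm²), the 21.5×10.5 cube at (8.5, 15) misses the remaining region (no effect) — area = 28.00 mm². Checking containment: the cross-section at z = 13.95 is a subset of the cross-section at z = 12.6.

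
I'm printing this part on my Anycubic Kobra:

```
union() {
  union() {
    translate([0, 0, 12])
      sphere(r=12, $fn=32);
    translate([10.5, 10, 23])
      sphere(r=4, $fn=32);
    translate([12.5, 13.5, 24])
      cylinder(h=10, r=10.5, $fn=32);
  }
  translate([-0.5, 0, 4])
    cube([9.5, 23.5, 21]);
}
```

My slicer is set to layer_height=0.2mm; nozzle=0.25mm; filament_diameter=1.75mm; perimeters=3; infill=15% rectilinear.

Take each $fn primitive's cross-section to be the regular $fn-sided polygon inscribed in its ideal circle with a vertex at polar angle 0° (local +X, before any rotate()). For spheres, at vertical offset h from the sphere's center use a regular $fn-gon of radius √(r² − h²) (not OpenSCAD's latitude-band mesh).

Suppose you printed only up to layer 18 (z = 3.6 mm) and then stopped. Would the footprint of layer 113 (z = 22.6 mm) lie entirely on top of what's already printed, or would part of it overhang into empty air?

part overhangs

Compare the two slices. At z = 3.6: the r=12 sphere contributes a regular 32-gon of circumradius √(12²−8.4²) = 8.570 (area = (32/2)·8.570²·sin(360°/32) = 229.24 mm²); the sphere at (10.5, 10) is absent (|z−center|=19.400 > r=4); the cylinder at (12.5, 13.5) is not intersected at this z (z outside [24, 34]); Merging all regions: only the r=12 sphere is present, so the union is just that shape — area = 229.24 mm²; the cube at (-0.5, 0) is not intersected at this z (z outside [4, 25]); Taking the union: only the result so far is present, so the union is just that shape — area = 229.24 mm². At z = 22.6: the r=12 sphere contributes a regular 32-gon of circumradius √(12²−10.6²) = 5.625 (area = (32/2)·5.625²·sin(360°/32) = 98.76 mm²); the sphere at (10.5, 10): section is a regular 32-gon, circumradius = √(r²−h²) = √(4²−0.4²) = 3.980 (area = (32/2)·3.980²·sin(360°/32) = 49.44 mm²); the cylinder at (12.5, 13.5) does not reach this height (z outside [24, 34]); Merging all regions: the 2 present regions are separate (no shared area or edge), so areas and boundary lengths simply add and each stays a separate island — area = 148.21 mm²; the 9.5×23.5 cube at (-0.5, 0) contributes its full rectangle (area 223.25 mm²); Taking the union: the regions partially overlap — summed areas 371.46 mm² minus the doubly-counted overlap 40.60 mm² gives 330.85 mm² — area = 330.85 mm². Checking containment: at z = 22.6 the cross-section extends beyond the z = 3.6 cross-section by about 198.00 mm².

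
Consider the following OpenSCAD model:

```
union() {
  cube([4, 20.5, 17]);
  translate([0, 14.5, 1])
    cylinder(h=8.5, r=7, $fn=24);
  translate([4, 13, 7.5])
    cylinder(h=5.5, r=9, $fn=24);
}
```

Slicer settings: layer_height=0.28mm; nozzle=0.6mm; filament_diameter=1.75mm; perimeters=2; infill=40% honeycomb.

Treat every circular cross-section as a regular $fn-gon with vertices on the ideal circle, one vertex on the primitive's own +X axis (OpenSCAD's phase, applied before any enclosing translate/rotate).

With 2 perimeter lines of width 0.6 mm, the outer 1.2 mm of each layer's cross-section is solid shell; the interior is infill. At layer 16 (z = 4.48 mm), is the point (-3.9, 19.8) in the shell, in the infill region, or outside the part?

At z = 4.48 mm: the 4×20.5 cube contributes its full rectangle; the r=7 cylinder at (0, 14.5) contributes a regular 24-gon of circumradius 7; the cylinder at (4, 13) does not reach this height (z outside [7.5, 13]); Taking the union: the regions partially overlap (shared area 50.16 mm²), so overlapping operands fuse into one piece — 1 connected region. Overall, the cross-section is a single solid region. The nearest boundary edge runs (-4.95, 19.45)→(-3.50, 20.56); distance from the point to it = 0.36 mm. The point is inside the cross-section, 0.36 mm from the nearest boundary — within the 1.2 mm shell band (2 × 0.6).

shell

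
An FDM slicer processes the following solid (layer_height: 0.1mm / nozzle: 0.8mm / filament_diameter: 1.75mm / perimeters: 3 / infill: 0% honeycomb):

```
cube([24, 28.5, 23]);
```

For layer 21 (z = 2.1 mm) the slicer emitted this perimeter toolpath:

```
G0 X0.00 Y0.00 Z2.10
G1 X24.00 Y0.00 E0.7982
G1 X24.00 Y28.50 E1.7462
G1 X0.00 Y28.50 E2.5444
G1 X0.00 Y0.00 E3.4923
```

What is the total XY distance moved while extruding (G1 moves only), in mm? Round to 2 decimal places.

Sum the Euclidean lengths of each G1 segment: total = 105.00 mm.

105.00 mm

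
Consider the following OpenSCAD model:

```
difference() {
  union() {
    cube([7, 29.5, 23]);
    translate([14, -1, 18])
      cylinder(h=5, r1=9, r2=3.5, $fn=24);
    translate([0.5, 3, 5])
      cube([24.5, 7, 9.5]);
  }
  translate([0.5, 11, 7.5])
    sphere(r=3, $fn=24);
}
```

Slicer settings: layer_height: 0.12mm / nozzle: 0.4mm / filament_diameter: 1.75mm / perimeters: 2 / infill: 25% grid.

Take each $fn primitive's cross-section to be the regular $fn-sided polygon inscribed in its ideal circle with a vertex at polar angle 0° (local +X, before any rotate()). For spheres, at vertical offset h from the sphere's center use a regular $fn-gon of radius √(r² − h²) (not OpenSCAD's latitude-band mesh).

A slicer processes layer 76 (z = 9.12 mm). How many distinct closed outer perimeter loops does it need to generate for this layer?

At z = 9.12 mm: the cube is present — its section is the full 7×29.5 rectangle; the cone at (14, -1) is not intersected at this z (z outside [18, 23]); the 24.5×7 cube at (0.5, 3) contributes its full rectangle; Merging all regions: the regions partially overlap (shared area 45.50 mm²), so overlapping operands fuse into one piece — 1 connected region; the sphere at (0.5, 11): section is a regular 24-gon, circumradius = √(r²−h²) = √(3²−1.62²) = 2.525; Subtracting the remaining from the first: starting from that combined region, the r=3 sphere at (0.5, 11) partially overlaps it — only the 12.39 mm² overlap (of its 19.80 mm²) is removed, clipping the outline — 1 connected region. The result has 1 disconnected region.

1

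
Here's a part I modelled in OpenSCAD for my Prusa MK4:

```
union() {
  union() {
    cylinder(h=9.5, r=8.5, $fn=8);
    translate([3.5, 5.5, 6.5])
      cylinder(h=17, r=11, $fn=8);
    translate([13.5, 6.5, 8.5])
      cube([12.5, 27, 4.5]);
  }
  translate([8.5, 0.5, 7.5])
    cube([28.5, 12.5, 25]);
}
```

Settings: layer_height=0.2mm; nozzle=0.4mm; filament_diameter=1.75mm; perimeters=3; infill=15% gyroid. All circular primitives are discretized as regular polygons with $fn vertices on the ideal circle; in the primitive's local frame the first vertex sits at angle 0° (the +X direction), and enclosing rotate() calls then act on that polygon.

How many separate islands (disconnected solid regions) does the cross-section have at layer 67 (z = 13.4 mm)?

1

At z = 13.4 mm: the cylinder does not reach this height (z outside [0, 9.5]); the cylinder at (3.5, 5.5): section is a regular 8-gon, circumradius r=11; the cube at (13.5, 6.5) is absent (z outside [8.5, 13]); Combining (union): only the r=11 cylinder at (3.5, 5.5) is present, so the union is just that shape — 1 connected region; the cube at (8.5, 0.5) is present — its section is the full 28.5×12.5 rectangle; Merging all regions: the regions partially overlap (shared area 58.17 mm²), so overlapping operands fuse into one piece — 1 connected region. Overall, the cross-section is a single solid region. Island count = 1.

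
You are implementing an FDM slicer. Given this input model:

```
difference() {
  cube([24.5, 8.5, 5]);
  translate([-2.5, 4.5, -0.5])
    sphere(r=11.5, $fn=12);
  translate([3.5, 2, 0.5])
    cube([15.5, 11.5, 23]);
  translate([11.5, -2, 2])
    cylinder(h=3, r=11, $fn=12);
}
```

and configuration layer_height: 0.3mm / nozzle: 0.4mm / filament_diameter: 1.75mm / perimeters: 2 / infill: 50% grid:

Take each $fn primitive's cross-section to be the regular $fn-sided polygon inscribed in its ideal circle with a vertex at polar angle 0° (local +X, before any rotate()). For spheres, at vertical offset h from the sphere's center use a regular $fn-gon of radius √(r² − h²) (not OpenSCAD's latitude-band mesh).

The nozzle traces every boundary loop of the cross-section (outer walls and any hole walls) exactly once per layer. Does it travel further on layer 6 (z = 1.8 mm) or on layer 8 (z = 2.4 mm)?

Layer 6 (z = 1.8): the cube is present — its section is the full 24.5×8.5 rectangle (perimeter 66.00 mm); the sphere at (-2.5, 4.5): section is a regular 12-gon, circumradius = √(r²−h²) = √(11.5²−2.3²) = 11.268 (perimeter = 2·12·11.268·sin(180°/12) = 69.99 mm); the 15.5×11.5 cube at (3.5, 2) contributes its full rectangle (perimeter 54.00 mm); the cylinder at (11.5, -2) is not intersected at this z (z outside [2, 5]); After the difference (first − rest): starting from the 24.5×8.5 cube, the r=11.5 sphere at (-2.5, 4.5) partially overlaps it — only the 69.67 mm² overlap (of its 380.88 mm²) is removed, clipping the outline; the 15.5×11.5 cube at (3.5, 2) partially overlaps it — only the 69.49 mm² overlap (of its 178.25 mm²) is removed, clipping the outline — boundary = 50.41 mm. So its perimeter = 50.41 mm. Layer 8 (z = 2.4): the 24.5×8.5 cube contributes its full rectangle (perimeter 66.00 mm); the r=11.5 sphere at (-2.5, 4.5) slices to a regular 12-gon of circumradius 11.128 (√(r²−h²) with h=2.9 from center) (perimeter = 2·12·11.128·sin(180°/12) = 69.13 mm); the cube at (3.5, 2) is present — its section is the full 15.5×11.5 rectangle (perimeter 54.00 mm); the r=11 cylinder at (11.5, -2) contributes a regular 12-gon of circumradius 11 (perimeter = 2·12·11.000·sin(180°/12) = 68.33 mm); Subtracting the remaining from the first: starting from the 24.5×8.5 cube, the r=11.5 sphere at (-2.5, 4.5) partially overlaps it — only the 68.48 mm² overlap (of its 371.52 mm²) is removed, clipping the outline; the 15.5×11.5 cube at (3.5, 2) partially overlaps it — only the 70.40 mm² overlap (of its 178.25 mm²) is removed, clipping the outline; the r=11 cylinder at (11.5, -2) partially overlaps it — only the 33.41 mm² overlap (of its 363.00 mm²) is removed, clipping the outline — boundary = 26.00 mm. So its perimeter = 26.00 mm. Layer 6 is larger (50.41 vs 26.00 mm).

layer 6 (z = 1.8 mm)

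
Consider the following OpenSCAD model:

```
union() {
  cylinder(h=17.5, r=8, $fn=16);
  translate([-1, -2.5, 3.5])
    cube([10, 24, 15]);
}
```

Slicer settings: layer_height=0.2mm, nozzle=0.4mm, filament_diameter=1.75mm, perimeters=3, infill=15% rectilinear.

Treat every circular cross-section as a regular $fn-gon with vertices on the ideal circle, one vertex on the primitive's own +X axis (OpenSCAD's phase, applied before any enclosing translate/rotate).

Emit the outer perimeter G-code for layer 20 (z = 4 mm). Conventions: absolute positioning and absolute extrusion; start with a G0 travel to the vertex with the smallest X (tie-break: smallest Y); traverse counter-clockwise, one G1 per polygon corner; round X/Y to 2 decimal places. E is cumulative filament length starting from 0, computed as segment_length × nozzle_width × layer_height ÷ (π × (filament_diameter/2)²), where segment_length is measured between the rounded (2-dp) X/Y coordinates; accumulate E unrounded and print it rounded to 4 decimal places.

At z = 4 mm: the r=8 cylinder contributes a regular 16-gon of circumradius 8; the cube at (-1, -2.5) (footprint 10×24) is included at this height; Taking the union: the regions partially overlap (shared area 78.76 mm²), so overlapping operands fuse into one piece — 1 connected region. The outline is a single polygon with 16 vertices. Extrusion per mm of travel: 0.4 × 0.2 / (π × 0.875²) = 0.033260. Accumulating E over each segment gives final E = 2.7636.

G0 X-8.00 Y0.00 Z4.00
G1 X-7.39 Y-3.06 E0.1038
G1 X-5.66 Y-5.66 E0.2076
G1 X-3.06 Y-7.39 E0.3115
G1 X0.00 Y-8.00 E0.4153
G1 X3.06 Y-7.39 E0.5191
G1 X5.66 Y-5.66 E0.6229
G1 X7.39 Y-3.06 E0.7268
G1 X7.50 Y-2.50 E0.7458
G1 X9.00 Y-2.50 E0.7957
G1 X9.00 Y21.50 E1.5939
G1 X-1.00 Y21.50 E1.9265
G1 X-1.00 Y7.80 E2.3822
G1 X-3.06 Y7.39 E2.4521
G1 X-5.66 Y5.66 E2.5559
G1 X-7.39 Y3.06 E2.6598
G1 X-8.00 Y0.00 E2.7636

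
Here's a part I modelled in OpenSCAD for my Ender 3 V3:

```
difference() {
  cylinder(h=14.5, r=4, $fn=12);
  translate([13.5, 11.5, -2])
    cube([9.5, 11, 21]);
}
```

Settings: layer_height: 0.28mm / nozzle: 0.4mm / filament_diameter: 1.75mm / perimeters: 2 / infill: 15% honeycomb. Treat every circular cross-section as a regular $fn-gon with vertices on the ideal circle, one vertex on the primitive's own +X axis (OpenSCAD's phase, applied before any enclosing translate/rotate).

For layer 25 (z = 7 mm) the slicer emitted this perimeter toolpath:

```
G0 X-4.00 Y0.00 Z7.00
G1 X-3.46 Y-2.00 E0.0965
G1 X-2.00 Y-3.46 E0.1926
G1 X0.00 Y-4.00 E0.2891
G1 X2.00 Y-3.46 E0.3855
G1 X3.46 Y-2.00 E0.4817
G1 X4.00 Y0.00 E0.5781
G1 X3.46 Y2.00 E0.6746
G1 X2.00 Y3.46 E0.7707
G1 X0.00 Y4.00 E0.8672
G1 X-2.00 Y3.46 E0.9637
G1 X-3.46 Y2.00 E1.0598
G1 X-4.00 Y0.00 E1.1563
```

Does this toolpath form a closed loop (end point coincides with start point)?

yes

Start point (G0): (-4.00, 0.00). End point (last G1): the path returns to the start — closed.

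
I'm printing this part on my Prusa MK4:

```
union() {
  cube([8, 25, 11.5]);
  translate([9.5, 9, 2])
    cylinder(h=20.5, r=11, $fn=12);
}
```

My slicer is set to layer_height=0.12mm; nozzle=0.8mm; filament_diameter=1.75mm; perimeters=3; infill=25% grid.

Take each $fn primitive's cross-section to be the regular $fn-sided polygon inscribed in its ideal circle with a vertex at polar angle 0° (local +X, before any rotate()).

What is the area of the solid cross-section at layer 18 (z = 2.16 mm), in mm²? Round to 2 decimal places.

426.68 mm²

At z = 2.16 mm: the cube (footprint 8×25) is included at this height (area 200.00 mm²); the cylinder at (9.5, 9): section is a regular 12-gon, circumradius r=11 (area = (12/2)·11.000²·sin(360°/12) = 363.00 mm²); Merging all regions: the regions partially overlap — summed areas 563.00 mm² minus the doubly-counted overlap 136.32 mm² gives 426.68 mm² — area = 426.68 mm². Overall, the cross-section is a single solid region. Net area = 426.68 mm².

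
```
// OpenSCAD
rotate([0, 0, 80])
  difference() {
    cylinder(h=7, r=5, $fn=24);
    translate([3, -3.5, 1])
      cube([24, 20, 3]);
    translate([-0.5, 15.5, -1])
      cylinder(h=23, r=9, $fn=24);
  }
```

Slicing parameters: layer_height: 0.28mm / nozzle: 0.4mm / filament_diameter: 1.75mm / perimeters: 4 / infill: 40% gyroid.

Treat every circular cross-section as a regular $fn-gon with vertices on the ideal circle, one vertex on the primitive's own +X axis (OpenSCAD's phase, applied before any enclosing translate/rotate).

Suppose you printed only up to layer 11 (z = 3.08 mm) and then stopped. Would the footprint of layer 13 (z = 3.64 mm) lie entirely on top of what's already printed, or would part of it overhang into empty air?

Compare the two slices. At z = 3.08: the cylinder: section is a regular 24-gon, circumradius r=5 (area = (24/2)·5.000²·sin(360°/24) = 77.65 mm²); the cube at (3, -3.5) is present — its section is the full 24×20 rectangle (area 480.00 mm²); the r=9 cylinder at (-0.5, 15.5) contributes a regular 24-gon of circumradius 9 (area = (24/2)·9.000²·sin(360°/24) = 251.57 mm²); After the difference (first − rest): starting from the r=5 cylinder (77.65 mm²), the 24×20 cube at (3, -3.5) partially overlaps it — only the 10.79 mm² overlap (of its 480.00 mm²) is removed, clipping the outline; the r=9 cylinder at (-0.5, 15.5) misses the remaining region (no effect) — area = 66.86 mm²; (whole slice rotated 80° about Z — lengths, areas and connectivity unchanged). At z = 3.64: the r=5 cylinder gives a regular 24-gon of circumradius 5 (constant along its height) (area = (24/2)·5.000²·sin(360°/24) = 77.65 mm²); the cube at (3, -3.5) (footprint 24×20) is included at this height (area 480.00 mm²); the r=9 cylinder at (-0.5, 15.5) contributes a regular 24-gon of circumradius 9 (area = (24/2)·9.000²·sin(360°/24) = 251.57 mm²); Subtracting the remaining from the first: starting from the r=5 cylinder (77.65 mm²), the 24×20 cube at (3, -3.5) partially overlaps it — only the 10.79 mm² overlap (of its 480.00 mm²) is removed, clipping the outline; the r=9 cylinder at (-0.5, 15.5) misses the remaining region (no effect) — area = 66.86 mm²; (whole slice rotated 80° about Z — lengths, areas and connectivity unchanged). Checking containment: the cross-section at z = 3.64 is a subset of the cross-section at z = 3.08.

entirely on top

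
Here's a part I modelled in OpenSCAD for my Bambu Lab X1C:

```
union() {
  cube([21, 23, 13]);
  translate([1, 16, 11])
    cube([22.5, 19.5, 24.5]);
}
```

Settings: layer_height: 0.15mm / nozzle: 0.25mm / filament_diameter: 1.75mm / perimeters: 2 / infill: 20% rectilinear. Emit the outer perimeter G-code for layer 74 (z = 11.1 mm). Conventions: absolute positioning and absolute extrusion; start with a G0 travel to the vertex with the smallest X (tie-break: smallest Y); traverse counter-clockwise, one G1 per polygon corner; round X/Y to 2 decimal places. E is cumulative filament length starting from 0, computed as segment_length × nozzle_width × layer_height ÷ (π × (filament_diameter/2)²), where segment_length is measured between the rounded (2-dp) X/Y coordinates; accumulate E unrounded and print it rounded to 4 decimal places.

G0 X0.00 Y0.00 Z11.10
G1 X21.00 Y0.00 E0.3274
G1 X21.00 Y16.00 E0.5769
G1 X23.50 Y16.00 E0.6158
G1 X23.50 Y35.50 E0.9199
G1 X1.00 Y35.50 E1.2706
G1 X1.00 Y23.00 E1.4655
G1 X0.00 Y23.00 E1.4811
G1 X0.00 Y0.00 E1.8397

At z = 11.1 mm: the cube is present — its section is the full 21×23 rectangle; the cube at (1, 16) is present — its section is the full 22.5×19.5 rectangle; Merging all regions: the regions partially overlap (shared area 140.00 mm²), so overlapping operands fuse into one piece — 1 connected region. The outline is a single polygon with 8 vertices. Extrusion per mm of travel: 0.25 × 0.15 / (π × 0.875²) = 0.015591. Accumulating E over each segment gives final E = 1.8397.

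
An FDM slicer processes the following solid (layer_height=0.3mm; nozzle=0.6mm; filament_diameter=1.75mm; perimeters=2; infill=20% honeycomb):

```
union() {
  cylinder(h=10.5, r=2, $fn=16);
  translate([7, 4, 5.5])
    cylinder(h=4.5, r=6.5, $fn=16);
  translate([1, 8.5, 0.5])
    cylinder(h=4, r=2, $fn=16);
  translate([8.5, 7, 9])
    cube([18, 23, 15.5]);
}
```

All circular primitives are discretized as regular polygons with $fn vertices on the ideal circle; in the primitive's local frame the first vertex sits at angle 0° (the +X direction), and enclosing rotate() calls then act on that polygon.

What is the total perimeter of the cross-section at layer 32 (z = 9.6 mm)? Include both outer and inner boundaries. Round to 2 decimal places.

118.11 mm

At z = 9.6 mm: the r=2 cylinder contributes a regular 16-gon of circumradius 2 (perimeter = 2·16·2.000·sin(180°/16) = 12.49 mm); the r=6.5 cylinder at (7, 4) gives a regular 16-gon of circumradius 6.5 (constant along its height) (perimeter = 2·16·6.500·sin(180°/16) = 40.58 mm); the cylinder at (1, 8.5) is absent (z outside [0.5, 4.5]); the cube at (8.5, 7) (footprint 18×23) is included at this height (perimeter 82.00 mm); Taking the union: the regions partially overlap (shared area 9.19 mm²), so the edge portions inside another operand are dropped and the merged outline is re-measured after clipping — boundary = 118.11 mm. Overall, the cross-section is a single solid region. Total boundary length (outer) = 118.11 mm.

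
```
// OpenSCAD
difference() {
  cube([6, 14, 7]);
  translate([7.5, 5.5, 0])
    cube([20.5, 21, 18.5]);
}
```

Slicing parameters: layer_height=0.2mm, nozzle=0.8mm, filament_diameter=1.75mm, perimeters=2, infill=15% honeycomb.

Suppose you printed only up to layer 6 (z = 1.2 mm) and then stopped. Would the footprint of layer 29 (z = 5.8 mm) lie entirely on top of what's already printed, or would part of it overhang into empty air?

Compare the two slices. At z = 1.2: the cube (footprint 6×14) is included at this height (area 84.00 mm²); the 20.5×21 cube at (7.5, 5.5) contributes its full rectangle (area 430.50 mm²); After the difference (first − rest): starting from the 6×14 cube (84.00 mm²), the 20.5×21 cube at (7.5, 5.5) misses the remaining region (no effect) — area = 84.00 mm². At z = 5.8: the 6×14 cube contributes its full rectangle (area 84.00 mm²); the cube at (7.5, 5.5) is present — its section is the full 20.5×21 rectangle (area 430.50 mm²); Taking the first minus the rest: starting from the 6×14 cube (84.00 mm²), the 20.5×21 cube at (7.5, 5.5) misses the remaining region (no effect) — area = 84.00 mm². Checking containment: the cross-section at z = 5.8 is a subset of the cross-section at z = 1.2.

entirely on top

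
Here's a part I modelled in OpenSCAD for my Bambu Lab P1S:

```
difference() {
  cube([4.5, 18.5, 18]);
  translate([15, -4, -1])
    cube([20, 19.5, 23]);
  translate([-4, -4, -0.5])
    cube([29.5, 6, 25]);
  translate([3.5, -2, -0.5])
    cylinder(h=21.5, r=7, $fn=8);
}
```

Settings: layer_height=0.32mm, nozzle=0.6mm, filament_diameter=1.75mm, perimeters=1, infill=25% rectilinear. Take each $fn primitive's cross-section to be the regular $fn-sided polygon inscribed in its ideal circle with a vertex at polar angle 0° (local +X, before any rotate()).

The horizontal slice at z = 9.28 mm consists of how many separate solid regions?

At z = 9.28 mm: the cube is present — its section is the full 4.5×18.5 rectangle; the cube at (15, -4) is present — its section is the full 20×19.5 rectangle; the 29.5×6 cube at (-4, -4) contributes its full rectangle; the cylinder at (3.5, -2): section is a regular 8-gon, circumradius r=7; After the difference (first − rest): starting from the 4.5×18.5 cube, the 20×19.5 cube at (15, -4) misses the remaining region (no effect); the 29.5×6 cube at (-4, -4) partially overlaps it — only the 9.00 mm² overlap (of its 177.00 mm²) is removed, clipping the outline; the r=7 cylinder at (3.5, -2) partially overlaps it — only the 10.76 mm² overlap (of its 138.59 mm²) is removed, clipping the outline — 1 connected region. The result has 1 disconnected region.

1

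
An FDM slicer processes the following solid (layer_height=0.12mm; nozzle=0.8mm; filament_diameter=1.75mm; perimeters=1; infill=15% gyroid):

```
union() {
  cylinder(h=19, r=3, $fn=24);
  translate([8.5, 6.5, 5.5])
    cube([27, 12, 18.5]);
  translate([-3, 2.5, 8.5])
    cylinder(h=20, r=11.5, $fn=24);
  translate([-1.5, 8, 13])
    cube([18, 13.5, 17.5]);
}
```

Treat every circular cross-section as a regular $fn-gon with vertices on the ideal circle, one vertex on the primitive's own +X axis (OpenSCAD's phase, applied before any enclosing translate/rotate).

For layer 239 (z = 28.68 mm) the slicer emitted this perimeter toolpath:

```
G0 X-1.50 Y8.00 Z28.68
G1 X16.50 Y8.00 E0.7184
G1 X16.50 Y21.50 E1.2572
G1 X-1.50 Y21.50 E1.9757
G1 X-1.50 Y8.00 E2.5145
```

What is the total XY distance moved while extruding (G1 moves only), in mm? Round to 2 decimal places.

Sum the Euclidean lengths of each G1 segment: total = 63.00 mm.

63.00 mm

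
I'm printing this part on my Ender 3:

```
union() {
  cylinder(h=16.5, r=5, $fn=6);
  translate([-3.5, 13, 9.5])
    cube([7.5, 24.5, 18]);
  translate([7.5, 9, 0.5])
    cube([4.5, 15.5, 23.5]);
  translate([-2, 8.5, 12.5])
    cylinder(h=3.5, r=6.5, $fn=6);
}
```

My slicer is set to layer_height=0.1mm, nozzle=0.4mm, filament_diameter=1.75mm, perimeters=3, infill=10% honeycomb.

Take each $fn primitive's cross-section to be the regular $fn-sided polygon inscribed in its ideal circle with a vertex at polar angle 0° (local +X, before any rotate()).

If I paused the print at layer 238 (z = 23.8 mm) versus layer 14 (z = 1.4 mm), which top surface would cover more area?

layer 238 (z = 23.8 mm)

Layer 238 (z = 23.8): the cylinder does not reach this height (z outside [0, 16.5]); the cube at (-3.5, 13) (footprint 7.5×24.5) is included at this height (area 183.75 mm²); the cube at (7.5, 9) is present — its section is the full 4.5×15.5 rectangle (area 69.75 mm²); the cylinder at (-2, 8.5) is absent (z outside [12.5, 16]); Combining (union): the 2 present regions are separate (no shared area or edge), so areas and boundary lengths simply add and each stays a separate island — area = 253.50 mm². So its area = 253.50 mm². Layer 14 (z = 1.4): the r=5 cylinder contributes a regular 6-gon of circumradius 5 (area = (6/2)·5.000²·sin(360°/6) = 64.95 mm²); the cube at (-3.5, 13) does not reach this height (z outside [9.5, 27.5]); the 4.5×15.5 cube at (7.5, 9) contributes its full rectangle (area 69.75 mm²); the cylinder at (-2, 8.5) is absent (z outside [12.5, 16]); Combining (union): the 2 present regions are separate (no shared area or edge), so areas and boundary lengths simply add and each stays a separate island — area = 134.70 mm². So its area = 134.70 mm². Layer 238 is larger (253.50 vs 134.70 mm²).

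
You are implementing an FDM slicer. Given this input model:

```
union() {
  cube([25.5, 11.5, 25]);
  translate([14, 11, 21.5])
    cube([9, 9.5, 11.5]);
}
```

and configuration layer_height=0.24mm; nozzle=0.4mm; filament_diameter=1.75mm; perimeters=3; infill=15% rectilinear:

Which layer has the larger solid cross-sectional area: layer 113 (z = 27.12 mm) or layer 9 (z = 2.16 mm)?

Layer 113 (z = 27.12): the cube is not intersected at this z (z outside [0, 25]); the cube at (14, 11) is present — its section is the full 9×9.5 rectangle (area 85.50 mm²); Merging all regions: only the 9×9.5 cube at (14, 11) is present, so the union is just that shape — area = 85.50 mm². So its area = 85.50 mm². Layer 9 (z = 2.16): the cube is present — its section is the full 25.5×11.5 rectangle (area 293.25 mm²); the cube at (14, 11) is absent (z outside [21.5, 33]); Merging all regions: only the 25.5×11.5 cube is present, so the union is just that shape — area = 293.25 mm². So its area = 293.25 mm². Layer 9 is larger (293.25 vs 85.50 mm²).

layer 9 (z = 2.16 mm)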